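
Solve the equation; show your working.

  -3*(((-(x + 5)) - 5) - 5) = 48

Step 1. [-3*(((-(x + 5)) - 5) - 5) = 48] -3·(inner) — divide through by -3 ⇒ div: ((-(x + 5)) - 5) - 5 = -16.
Step 2. [((-(x + 5)) - 5) - 5 = -16] the outer -5 inverts by adding 5. So sub: (-(x + 5)) - 5 = -11.
Step 3. [(-(x + 5)) - 5 = -11] 5 comes off first (add 5). So sub: -(x + 5) = -6.
Step 4. [-(x + 5) = -6] LHS negated; negate both sides, so neg: x + 5 = 6.
Step 5. [x + 5 = 6] the outer +5 inverts by subtracting 5. So sub: x = 1.

Answer: x ∈ {1}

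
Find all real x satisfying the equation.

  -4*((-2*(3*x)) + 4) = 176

Step 1. [-4*((-2*(3*x)) + 4) = 176] divide by the outer -4 ⇒ div: (-2*(3*x)) + 4 = -44.
Step 2. [(-2*(3*x)) + 4 = -44] -2 | LHS and -2 | -44: pull -2 out, so factor: (3*x) - 2 = 22.
Step 3. [(3*x) - 2 = 22] -2 is outermost — add 2 both sides. So sub: 3*x = 24.
Step 4. [3*x = 24] divide by the outer 3 ⇒ div: x = 8.

Answer: x ∈ {8}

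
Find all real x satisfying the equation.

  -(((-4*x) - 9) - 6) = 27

Step 1. [-(((-4*x) - 9) - 6) = 27] flip signs both sides ⇒ neg: ((-4*x) - 9) - 6 = -27.
Step 2. [((-4*x) - 9) - 6 = -27] the outer -6 inverts by adding 6, so sub: (-4*x) - 9 = -21.
Step 3. [(-4*x) - 9 = -21] the outer -9 inverts by adding 9 ⇒ sub: -4*x = -12.
Step 4. [-4*x = -12] leading coefficient -4: divide by -4, so div: x = 3.

Answer: x ∈ {3}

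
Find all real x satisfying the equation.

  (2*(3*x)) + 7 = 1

Step 1. [(2*(3*x)) + 7 = 1] +7 is outermost — subtract 7 both sides. So sub: 2*(3*x) = -6.
Step 2. [2*(3*x) = -6] leading coefficient 2: divide by 2. So div: 3*x = -3.
Step 3. [3*x = -3] 3·(inner) — divide through by 3, so div: x = -1.

Answer: x ∈ {-1}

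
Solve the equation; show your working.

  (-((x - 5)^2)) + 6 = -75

Step 1. [(-((x - 5)^2)) + 6 = -75] subtract 6: x sits inside (… + 6) ⇒ sub: -((x - 5)^2) = -81.
Step 2. [-((x - 5)^2) = -81] leading − — multiply by −1 ⇒ neg: (x - 5)^2 = 81.
Step 3. [(x - 5)^2 = 81] 81 ≥ 0, LHS is (·)² — take ±√, so sqrt: x - 5 = 9 or -9.
Step 4. [x - 5 = 9 or -9] -5 is outermost — add 5 both sides, so sub: x = 14 or -4.

Answer: x ∈ {-4, 14}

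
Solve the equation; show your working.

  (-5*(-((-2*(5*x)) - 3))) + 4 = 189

Step 1. [(-5*(-((-2*(5*x)) - 3))) + 4 = 189] 4 comes off first (subtract 4). So sub: -5*(-((-2*(5*x)) - 3)) = 185.
Step 2. [-5*(-((-2*(5*x)) - 3)) = 185] -5 out front; divide by -5, so div: -((-2*(5*x)) - 3) = -37.
Step 3. [-((-2*(5*x)) - 3) = -37] LHS negated; negate both sides ⇒ neg: (-2*(5*x)) - 3 = 37.
Step 4. [(-2*(5*x)) - 3 = 37] -3 is outermost — add 3 both sides ⇒ sub: -2*(5*x) = 40.
Step 5. [-2*(5*x) = 40] divide by the outer -2, so div: 5*x = -20.
Step 6. [5*x = -20] divide by the outer 5, so div: x = -4.

Answer: x ∈ {-4}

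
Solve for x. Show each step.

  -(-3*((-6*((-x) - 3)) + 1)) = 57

Step 1. [-(-3*((-6*((-x) - 3)) + 1)) = 57] flip signs both sides, so neg: -3*((-6*((-x) - 3)) + 1) = -57.
Step 2. [-3*((-6*((-x) - 3)) + 1) = -57] LHS = -3·(…); ÷-3 both sides ⇒ div: (-6*((-x) - 3)) + 1 = 19.
Step 3. [(-6*((-x) - 3)) + 1 = 19] 1 comes off first (subtract 1). So sub: -6*((-x) - 3) = 18.
Step 4. [-6*((-x) - 3) = 18] leading coefficient -6: divide by -6, so div: (-x) - 3 = -3.
Step 5. [(-x) - 3 = -3] 3 comes off first (add 3) ⇒ sub: -x = 0.
Step 6. [-x = 0] leading − — multiply by −1 ⇒ neg: x = 0.

Answer: x ∈ {0}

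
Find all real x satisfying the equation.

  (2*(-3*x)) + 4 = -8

Step 1. [(2*(-3*x)) + 4 = -8] 2 | LHS and 2 | -8: pull 2 out ⇒ factor: (-3*x) + 2 = -4.
Step 2. [(-3*x) + 2 = -4] peel the +2: subtract 2 from each side, so sub: -3*x = -6.
Step 3. [-3*x = -6] -3·(inner) — divide through by -3 ⇒ div: x = 2.

Answer: x ∈ {2}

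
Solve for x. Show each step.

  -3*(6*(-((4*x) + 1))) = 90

Step 1. [-3*(6*(-((4*x) + 1))) = 90] -3·(inner) — divide through by -3. So div: 6*(-((4*x) + 1)) = -30.
Step 2. [6*(-((4*x) + 1)) = -30] leading coefficient 6: divide by 6, so div: -((4*x) + 1) = -5.
Step 3. [-((4*x) + 1) = -5] leading − — multiply by −1, so neg: (4*x) + 1 = 5.
Step 4. [(4*x) + 1 = 5] peel the +1: subtract 1 from each side ⇒ sub: 4*x = 4.
Step 5. [4*x = 4] divide by the outer 4, so div: x = 1.

Answer: x ∈ {1}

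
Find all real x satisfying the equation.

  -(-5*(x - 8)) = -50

Step 1. [-(-5*(x - 8)) = -50] leading − — multiply by −1. So neg: -5*(x - 8) = 50.
Step 2. [-5*(x - 8) = 50] leading coefficient -5: divide by -5. So div: x - 8 = -10.
Step 3. [x - 8 = -10] -8 is outermost — add 8 both sides. So sub: x = -2.

Answer: x ∈ {-2}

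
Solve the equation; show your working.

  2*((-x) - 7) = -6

Step 1. [2*((-x) - 7) = -6] 2 out front; divide by 2. So div: (-x) - 7 = -3.
Step 2. [(-x) - 7 = -3] add 7: x sits inside (… - 7). So sub: -x = 4.
Step 3. [-x = 4] leading − — multiply by −1 ⇒ neg: x = -4.

Answer: x ∈ {-4}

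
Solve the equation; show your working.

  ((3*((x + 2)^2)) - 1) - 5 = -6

Step 1. [((3*((x + 2)^2)) - 1) - 5 = -6] the outer -5 inverts by adding 5 ⇒ sub: (3*((x + 2)^2)) - 1 = -1.
Step 2. [(3*((x + 2)^2)) - 1 = -1] peel the -1: add 1 from each side. So sub: 3*((x + 2)^2) = 0.
Step 3. [3*((x + 2)^2) = 0] divide by the outer 3, so div: (x + 2)^2 = 0.
Step 4. [(x + 2)^2 = 0] √ both sides: 0 ≥ 0 gives two branches. So sqrt: x + 2 = 0.
Step 5. [x + 2 = 0] 2 comes off first (subtract 2). So sub: x = -2.

Answer: x ∈ {-2}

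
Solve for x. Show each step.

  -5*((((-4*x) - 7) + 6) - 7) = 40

Step 1. [-5*((((-4*x) - 7) + 6) - 7) = 40] LHS = -5·(…); ÷-5 both sides, so div: (((-4*x) - 7) + 6) - 7 = -8.
Step 2. [(((-4*x) - 7) + 6) - 7 = -8] peel the -7: add 7 from each side ⇒ sub: ((-4*x) - 7) + 6 = -1.
Step 3. [((-4*x) - 7) + 6 = -1] +6 is outermost — subtract 6 both sides. So sub: (-4*x) - 7 = -7.
Step 4. [(-4*x) - 7 = -7] peel the -7: add 7 from each side, so sub: -4*x = 0.
Step 5. [-4*x = 0] -4 out front; divide by -4, so div: x = 0.

Answer: x ∈ {0}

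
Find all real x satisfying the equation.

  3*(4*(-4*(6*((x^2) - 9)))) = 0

Step 1. [3*(4*(-4*(6*((x^2) - 9)))) = 0] LHS = 3·(…); ÷3 both sides. So div: 4*(-4*(6*((x^2) - 9))) = 0.
Step 2. [4*(-4*(6*((x^2) - 9))) = 0] leading coefficient 4: divide by 4, so div: -4*(6*((x^2) - 9)) = 0.
Step 3. [-4*(6*((x^2) - 9)) = 0] divide by the outer -4 ⇒ div: 6*((x^2) - 9) = 0.
Step 4. [6*((x^2) - 9) = 0] leading coefficient 6: divide by 6. So div: (x^2) - 9 = 0.
Step 5. [(x^2) - 9 = 0] add 9: x sits inside (… - 9). So sub: x^2 = 9.
Step 6. [x^2 = 9] LHS squared, RHS 9 ≥ 0: apply √ (±). So sqrt: x = 3 or -3.

Answer: x ∈ {-3, 3}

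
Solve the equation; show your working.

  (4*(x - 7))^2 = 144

Step 1. [(4*(x - 7))^2 = 144] 144 ≥ 0, LHS is (·)² — take ±√ ⇒ sqrt: 4*(x - 7) = 12 or -12.
Step 2. [4*(x - 7) = 12 or -12] leading coefficient 4: divide by 4, so div: x - 7 = 3 or -3.
Step 3. [x - 7 = 3 or -3] the outer -7 inverts by adding 7. So sub: x = 10 or 4.

Answer: x ∈ {4, 10}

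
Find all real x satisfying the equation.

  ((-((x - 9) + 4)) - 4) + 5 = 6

Step 1. [((-((x - 9) + 4)) - 4) + 5 = 6] subtract 5: x sits inside (… + 5) ⇒ sub: (-((x - 9) + 4)) - 4 = 1.
Step 2. [(-((x - 9) + 4)) - 4 = 1] peel the -4: add 4 from each side ⇒ sub: -((x - 9) + 4) = 5.
Step 3. [-((x - 9) + 4) = 5] leading − — multiply by −1 ⇒ neg: (x - 9) + 4 = -5.
Step 4. [(x - 9) + 4 = -5] +4 is outermost — subtract 4 both sides ⇒ sub: x - 9 = -9.
Step 5. [x - 9 = -9] the outer -9 inverts by adding 9, so sub: x = 0.

Answer: x ∈ {0}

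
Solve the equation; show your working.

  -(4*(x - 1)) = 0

Step 1. [-(4*(x - 1)) = 0] leading − — multiply by −1, so neg: 4*(x - 1) = 0.
Step 2. [4*(x - 1) = 0] leading coefficient 4: divide by 4 ⇒ div: x - 1 = 0.
Step 3. [x - 1 = 0] the outer -1 inverts by adding 1 ⇒ sub: x = 1.

Answer: x ∈ {1}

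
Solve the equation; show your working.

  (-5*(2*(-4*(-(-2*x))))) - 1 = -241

Step 1. [(-5*(2*(-4*(-(-2*x))))) - 1 = -241] the outer -1 inverts by adding 1 ⇒ sub: -5*(2*(-4*(-(-2*x)))) = -240.
Step 2. [-5*(2*(-4*(-(-2*x)))) = -240] LHS = -5·(…); ÷-5 both sides, so div: 2*(-4*(-(-2*x))) = 48.
Step 3. [2*(-4*(-(-2*x))) = 48] 2·(inner) — divide through by 2, so div: -4*(-(-2*x)) = 24.
Step 4. [-4*(-(-2*x)) = 24] -4 out front; divide by -4 ⇒ div: -(-2*x) = -6.
Step 5. [-(-2*x) = -6] leading − — multiply by −1, so neg: -2*x = 6.
Step 6. [-2*x = 6] -2·(inner) — divide through by -2, so div: x = -3.

Answer: x ∈ {-3}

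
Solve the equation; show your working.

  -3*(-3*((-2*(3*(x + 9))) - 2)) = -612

Step 1. [-3*(-3*((-2*(3*(x + 9))) - 2)) = -612] divide by the outer -3 ⇒ div: -3*((-2*(3*(x + 9))) - 2) = 204.
Step 2. [-3*((-2*(3*(x + 9))) - 2) = 204] leading coefficient -3: divide by -3 ⇒ div: (-2*(3*(x + 9))) - 2 = -68.
Step 3. [(-2*(3*(x + 9))) - 2 = -68] the outer -2 inverts by adding 2. So sub: -2*(3*(x + 9)) = -66.
Step 4. [-2*(3*(x + 9)) = -66] leading coefficient -2: divide by -2. So div: 3*(x + 9) = 33.
Step 5. [3*(x + 9) = 33] leading coefficient 3: divide by 3. So div: x + 9 = 11.
Step 6. [x + 9 = 11] peel the +9: subtract 9 from each side. So sub: x = 2.

Answer: x ∈ {2}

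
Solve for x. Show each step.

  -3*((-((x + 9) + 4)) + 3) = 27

Step 1. [-3*((-((x + 9) + 4)) + 3) = 27] LHS = -3·(…); ÷-3 both sides ⇒ div: (-((x + 9) + 4)) + 3 = -9.
Step 2. [(-((x + 9) + 4)) + 3 = -9] +3 is outermost — subtract 3 both sides. So sub: -((x + 9) + 4) = -12.
Step 3. [-((x + 9) + 4) = -12] flip signs both sides ⇒ neg: (x + 9) + 4 = 12.
Step 4. [(x + 9) + 4 = 12] the outer +4 inverts by subtracting 4 ⇒ sub: x + 9 = 8.
Step 5. [x + 9 = 8] the outer +9 inverts by subtracting 9. So sub: x = -1.

Answer: x ∈ {-1}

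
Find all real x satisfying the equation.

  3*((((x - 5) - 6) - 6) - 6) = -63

Step 1. [3*((((x - 5) - 6) - 6) - 6) = -63] LHS = 3·(…); ÷3 both sides, so div: (((x - 5) - 6) - 6) - 6 = -21.
Step 2. [(((x - 5) - 6) - 6) - 6 = -21] 6 comes off first (add 6), so sub: ((x - 5) - 6) - 6 = -15.
Step 3. [((x - 5) - 6) - 6 = -15] -6 is outermost — add 6 both sides ⇒ sub: (x - 5) - 6 = -9.
Step 4. [(x - 5) - 6 = -9] -6 is outermost — add 6 both sides. So sub: x - 5 = -3.
Step 5. [x - 5 = -3] 5 comes off first (add 5). So sub: x = 2.

Answer: x ∈ {2}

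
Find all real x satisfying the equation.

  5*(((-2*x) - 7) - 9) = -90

Step 1. [5*(((-2*x) - 7) - 9) = -90] LHS = 5·(…); ÷5 both sides. So div: ((-2*x) - 7) - 9 = -18.
Step 2. [((-2*x) - 7) - 9 = -18] peel the -9: add 9 from each side, so sub: (-2*x) - 7 = -9.
Step 3. [(-2*x) - 7 = -9] 7 comes off first (add 7) ⇒ sub: -2*x = -2.
Step 4. [-2*x = -2] divide by the outer -2. So div: x = 1.

Answer: x ∈ {1}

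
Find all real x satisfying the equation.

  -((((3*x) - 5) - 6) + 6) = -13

Step 1. [-((((3*x) - 5) - 6) + 6) = -13] flip signs both sides ⇒ neg: (((3*x) - 5) - 6) + 6 = 13.
Step 2. [(((3*x) - 5) - 6) + 6 = 13] 6 comes off first (subtract 6), so sub: ((3*x) - 5) - 6 = 7.
Step 3. [((3*x) - 5) - 6 = 7] -6 is outermost — add 6 both sides ⇒ sub: (3*x) - 5 = 13.
Step 4. [(3*x) - 5 = 13] add 5: x sits inside (… - 5). So sub: 3*x = 18.
Step 5. [3*x = 18] LHS = 3·(…); ÷3 both sides. So div: x = 6.

Answer: x ∈ {6}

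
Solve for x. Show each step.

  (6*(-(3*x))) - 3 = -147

Step 1. [(6*(-(3*x))) - 3 = -147] the outer -3 inverts by adding 3. So sub: 6*(-(3*x)) = -144.
Step 2. [6*(-(3*x)) = -144] divide by the outer 6. So div: -(3*x) = -24.
Step 3. [-(3*x) = -24] LHS negated; negate both sides. So neg: 3*x = 24.
Step 4. [3*x = 24] divide by the outer 3 ⇒ div: x = 8.

Answer: x ∈ {8}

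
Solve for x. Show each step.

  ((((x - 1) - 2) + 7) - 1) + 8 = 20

Step 1. [((((x - 1) - 2) + 7) - 1) + 8 = 20] peel the +8: subtract 8 from each side. So sub: (((x - 1) - 2) + 7) - 1 = 12.
Step 2. [(((x - 1) - 2) + 7) - 1 = 12] -1 is outermost — add 1 both sides, so sub: ((x - 1) - 2) + 7 = 13.
Step 3. [((x - 1) - 2) + 7 = 13] the outer +7 inverts by subtracting 7. So sub: (x - 1) - 2 = 6.
Step 4. [(x - 1) - 2 = 6] peel the -2: add 2 from each side, so sub: x - 1 = 8.
Step 5. [x - 1 = 8] add 1: x sits inside (… - 1), so sub: x = 9.

Answer: x ∈ {9}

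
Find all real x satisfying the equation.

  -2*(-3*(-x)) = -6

Step 1. [-2*(-3*(-x)) = -6] leading coefficient -2: divide by -2 ⇒ div: -3*(-x) = 3.
Step 2. [-3*(-x) = 3] leading coefficient -3: divide by -3 ⇒ div: -x = -1.
Step 3. [-x = -1] flip signs both sides, so neg: x = 1.

Answer: x ∈ {1}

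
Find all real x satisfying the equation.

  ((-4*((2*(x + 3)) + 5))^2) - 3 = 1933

Step 1. [((-4*((2*(x + 3)) + 5))^2) - 3 = 1933] the outer -3 inverts by adding 3. So sub: (-4*((2*(x + 3)) + 5))^2 = 1936.
Step 2. [(-4*((2*(x + 3)) + 5))^2 = 1936] 1936 ≥ 0, LHS is (·)² — take ±√ ⇒ sqrt: -4*((2*(x + 3)) + 5) = 44 or -44.
Step 3. [-4*((2*(x + 3)) + 5) = 44 or -44] divide by the outer -4, so div: (2*(x + 3)) + 5 = -11 or 11.
Step 4. [(2*(x + 3)) + 5 = -11 or 11] +5 is outermost — subtract 5 both sides, so sub: 2*(x + 3) = -16 or 6.
Step 5. [2*(x + 3) = -16 or 6] leading coefficient 2: divide by 2, so div: x + 3 = -8 or 3.
Step 6. [x + 3 = -8 or 3] 3 comes off first (subtract 3). So sub: x = -11 or 0.

Answer: x ∈ {-11, 0}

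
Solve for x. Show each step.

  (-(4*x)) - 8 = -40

Step 1. [(-(4*x)) - 8 = -40] 8 comes off first (add 8). So sub: -(4*x) = -32.
Step 2. [-(4*x) = -32] LHS negated; negate both sides ⇒ neg: 4*x = 32.
Step 3. [4*x = 32] divide by the outer 4, so div: x = 8.

Answer: x ∈ {8}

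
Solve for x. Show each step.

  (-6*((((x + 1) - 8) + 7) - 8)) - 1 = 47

Step 1. [(-6*((((x + 1) - 8) + 7) - 8)) - 1 = 47] peel the -1: add 1 from each side ⇒ sub: -6*((((x + 1) - 8) + 7) - 8) = 48.
Step 2. [-6*((((x + 1) - 8) + 7) - 8) = 48] LHS = -6·(…); ÷-6 both sides, so div: (((x + 1) - 8) + 7) - 8 = -8.
Step 3. [(((x + 1) - 8) + 7) - 8 = -8] -8 is outermost — add 8 both sides. So sub: ((x + 1) - 8) + 7 = 0.
Step 4. [((x + 1) - 8) + 7 = 0] peel the +7: subtract 7 from each side ⇒ sub: (x + 1) - 8 = -7.
Step 5. [(x + 1) - 8 = -7] add 8: x sits inside (… - 8) ⇒ sub: x + 1 = 1.
Step 6. [x + 1 = 1] 1 comes off first (subtract 1), so sub: x = 0.

Answer: x ∈ {0}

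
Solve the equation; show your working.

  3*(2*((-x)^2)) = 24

Step 1. [3*(2*((-x)^2)) = 24] 3 out front; divide by 3 ⇒ div: 2*((-x)^2) = 8.
Step 2. [2*((-x)^2) = 8] leading coefficient 2: divide by 2. So div: (-x)^2 = 4.
Step 3. [(-x)^2 = 4] √ both sides: 4 ≥ 0 gives two branches, so sqrt: -x = 2 or -2.
Step 4. [-x = 2 or -2] LHS negated; negate both sides, so neg: x = -2 or 2.

Answer: x ∈ {-2, 2}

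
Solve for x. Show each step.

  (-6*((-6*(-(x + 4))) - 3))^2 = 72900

Step 1. [(-6*((-6*(-(x + 4))) - 3))^2 = 72900] √ both sides: 72900 ≥ 0 gives two branches ⇒ sqrt: -6*((-6*(-(x + 4))) - 3) = 270 or -270.
Step 2. [-6*((-6*(-(x + 4))) - 3) = 270 or -270] leading coefficient -6: divide by -6, so div: (-6*(-(x + 4))) - 3 = -45 or 45.
Step 3. [(-6*(-(x + 4))) - 3 = -45 or 45] 3 comes off first (add 3), so sub: -6*(-(x + 4)) = -42 or 48.
Step 4. [-6*(-(x + 4)) = -42 or 48] -6·(inner) — divide through by -6. So div: -(x + 4) = 7 or -8.
Step 5. [-(x + 4) = 7 or -8] LHS negated; negate both sides, so neg: x + 4 = -7 or 8.
Step 6. [x + 4 = -7 or 8] the outer +4 inverts by subtracting 4. So sub: x = -11 or 4.

Answer: x ∈ {-11, 4}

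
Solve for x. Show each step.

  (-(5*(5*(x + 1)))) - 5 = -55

Step 1. [(-(5*(5*(x + 1)))) - 5 = -55] 5 comes off first (add 5), so sub: -(5*(5*(x + 1))) = -50.
Step 2. [-(5*(5*(x + 1))) = -50] flip signs both sides ⇒ neg: 5*(5*(x + 1)) = 50.
Step 3. [5*(5*(x + 1)) = 50] LHS = 5·(…); ÷5 both sides ⇒ div: 5*(x + 1) = 10.
Step 4. [5*(x + 1) = 10] LHS = 5·(…); ÷5 both sides ⇒ div: x + 1 = 2.
Step 5. [x + 1 = 2] subtract 1: x sits inside (… + 1) ⇒ sub: x = 1.

Answer: x ∈ {1}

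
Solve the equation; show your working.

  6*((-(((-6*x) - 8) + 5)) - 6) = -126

Step 1. [6*((-(((-6*x) - 8) + 5)) - 6) = -126] leading coefficient 6: divide by 6, so div: (-(((-6*x) - 8) + 5)) - 6 = -21.
Step 2. [(-(((-6*x) - 8) + 5)) - 6 = -21] the outer -6 inverts by adding 6, so sub: -(((-6*x) - 8) + 5) = -15.
Step 3. [-(((-6*x) - 8) + 5) = -15] flip signs both sides, so neg: ((-6*x) - 8) + 5 = 15.
Step 4. [((-6*x) - 8) + 5 = 15] +5 is outermost — subtract 5 both sides ⇒ sub: (-6*x) - 8 = 10.
Step 5. [(-6*x) - 8 = 10] the outer -8 inverts by adding 8 ⇒ sub: -6*x = 18.
Step 6. [-6*x = 18] leading coefficient -6: divide by -6. So div: x = -3.

Answer: x ∈ {-3}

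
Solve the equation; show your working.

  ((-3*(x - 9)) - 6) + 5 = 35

Step 1. [((-3*(x - 9)) - 6) + 5 = 35] subtract 5: x sits inside (… + 5), so sub: (-3*(x - 9)) - 6 = 30.
Step 2. [(-3*(x - 9)) - 6 = 30] -6 is outermost — add 6 both sides, so sub: -3*(x - 9) = 36.
Step 3. [-3*(x - 9) = 36] -3 out front; divide by -3, so div: x - 9 = -12.
Step 4. [x - 9 = -12] peel the -9: add 9 from each side ⇒ sub: x = -3.

Answer: x ∈ {-3}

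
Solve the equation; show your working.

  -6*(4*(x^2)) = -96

Step 1. [-6*(4*(x^2)) = -96] LHS = -6·(…); ÷-6 both sides. So div: 4*(x^2) = 16.
Step 2. [4*(x^2) = 16] leading coefficient 4: divide by 4, so div: x^2 = 4.
Step 3. [x^2 = 4] √ both sides: 4 ≥ 0 gives two branches, so sqrt: x = 2 or -2.

Answer: x ∈ {-2, 2}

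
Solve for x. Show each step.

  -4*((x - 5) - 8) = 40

Step 1. [-4*((x - 5) - 8) = 40] leading coefficient -4: divide by -4 ⇒ div: (x - 5) - 8 = -10.
Step 2. [(x - 5) - 8 = -10] peel the -8: add 8 from each side, so sub: x - 5 = -2.
Step 3. [x - 5 = -2] 5 comes off first (add 5). So sub: x = 3.

Answer: x ∈ {3}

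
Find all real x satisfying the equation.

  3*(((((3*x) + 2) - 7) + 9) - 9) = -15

Step 1. [3*(((((3*x) + 2) - 7) + 9) - 9) = -15] divide by the outer 3 ⇒ div: ((((3*x) + 2) - 7) + 9) - 9 = -5.
Step 2. [((((3*x) + 2) - 7) + 9) - 9 = -5] peel the -9: add 9 from each side, so sub: (((3*x) + 2) - 7) + 9 = 4.
Step 3. [(((3*x) + 2) - 7) + 9 = 4] peel the +9: subtract 9 from each side, so sub: ((3*x) + 2) - 7 = -5.
Step 4. [((3*x) + 2) - 7 = -5] 7 comes off first (add 7). So sub: (3*x) + 2 = 2.
Step 5. [(3*x) + 2 = 2] subtract 2: x sits inside (… + 2) ⇒ sub: 3*x = 0.
Step 6. [3*x = 0] 3 out front; divide by 3 ⇒ div: x = 0.

Answer: x ∈ {0}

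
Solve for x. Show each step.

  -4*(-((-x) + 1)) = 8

Step 1. [-4*(-((-x) + 1)) = 8] leading coefficient -4: divide by -4 ⇒ div: -((-x) + 1) = -2.
Step 2. [-((-x) + 1) = -2] flip signs both sides. So neg: (-x) + 1 = 2.
Step 3. [(-x) + 1 = 2] the outer +1 inverts by subtracting 1 ⇒ sub: -x = 1.
Step 4. [-x = 1] flip signs both sides ⇒ neg: x = -1.

Answer: x ∈ {-1}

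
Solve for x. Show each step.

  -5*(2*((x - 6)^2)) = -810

Step 1. [-5*(2*((x - 6)^2)) = -810] -5 out front; divide by -5 ⇒ div: 2*((x - 6)^2) = 162.
Step 2. [2*((x - 6)^2) = 162] LHS = 2·(…); ÷2 both sides, so div: (x - 6)^2 = 81.
Step 3. [(x - 6)^2 = 81] 81 ≥ 0, LHS is (·)² — take ±√ ⇒ sqrt: x - 6 = 9 or -9.
Step 4. [x - 6 = 9 or -9] peel the -6: add 6 from each side ⇒ sub: x = 15 or -3.

Answer: x ∈ {-3, 15}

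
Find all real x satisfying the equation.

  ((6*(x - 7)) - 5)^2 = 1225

Step 1. [((6*(x - 7)) - 5)^2 = 1225] LHS squared, RHS 1225 ≥ 0: apply √ (±) ⇒ sqrt: (6*(x - 7)) - 5 = 35 or -35.
Step 2. [(6*(x - 7)) - 5 = 35 or -35] 5 comes off first (add 5), so sub: 6*(x - 7) = 40 or -30.
Step 3. [6*(x - 7) = 40 or -30] leading coefficient 6: divide by 6, so div: x - 7 = 20/3 or -5.
Step 4. [x - 7 = 20/3 or -5] peel the -7: add 7 from each side, so sub: x = 41/3 or 2.

Answer: x ∈ {2, 41/3}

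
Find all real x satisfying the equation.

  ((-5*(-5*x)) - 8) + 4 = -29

Step 1. [((-5*(-5*x)) - 8) + 4 = -29] subtract 4: x sits inside (… + 4). So sub: (-5*(-5*x)) - 8 = -33.
Step 2. [(-5*(-5*x)) - 8 = -33] add 8: x sits inside (… - 8), so sub: -5*(-5*x) = -25.
Step 3. [-5*(-5*x) = -25] -5 out front; divide by -5, so div: -5*x = 5.
Step 4. [-5*x = 5] -5·(inner) — divide through by -5. So div: x = -1.

Answer: x ∈ {-1}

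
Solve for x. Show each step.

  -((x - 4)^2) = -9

Step 1. [-((x - 4)^2) = -9] LHS negated; negate both sides, so neg: (x - 4)^2 = 9.
Step 2. [(x - 4)^2 = 9] 9 ≥ 0, LHS is (·)² — take ±√. So sqrt: x - 4 = 3 or -3.
Step 3. [x - 4 = 3 or -3] peel the -4: add 4 from each side, so sub: x = 7 or 1.

Answer: x ∈ {1, 7}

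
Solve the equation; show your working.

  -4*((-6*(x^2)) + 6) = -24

Step 1. [-4*((-6*(x^2)) + 6) = -24] -4·(inner) — divide through by -4. So div: (-6*(x^2)) + 6 = 6.
Step 2. [(-6*(x^2)) + 6 = 6] -6 | LHS and -6 | 6: pull -6 out. So factor: (x^2) - 1 = -1.
Step 3. [(x^2) - 1 = -1] 1 comes off first (add 1) ⇒ sub: x^2 = 0.
Step 4. [x^2 = 0] LHS squared, RHS 0 ≥ 0: apply √ (±), so sqrt: x = 0.

Answer: x ∈ {0}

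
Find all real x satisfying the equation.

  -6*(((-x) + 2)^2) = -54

Step 1. [-6*(((-x) + 2)^2) = -54] LHS = -6·(…); ÷-6 both sides ⇒ div: ((-x) + 2)^2 = 9.
Step 2. [((-x) + 2)^2 = 9] √ both sides: 9 ≥ 0 gives two branches ⇒ sqrt: (-x) + 2 = 3 or -3.
Step 3. [(-x) + 2 = 3 or -3] subtract 2: x sits inside (… + 2). So sub: -x = 1 or -5.
Step 4. [-x = 1 or -5] LHS negated; negate both sides ⇒ neg: x = -1 or 5.

Answer: x ∈ {-1, 5}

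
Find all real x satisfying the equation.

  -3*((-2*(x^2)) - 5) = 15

Step 1. [-3*((-2*(x^2)) - 5) = 15] -3·(inner) — divide through by -3, so div: (-2*(x^2)) - 5 = -5.
Step 2. [(-2*(x^2)) - 5 = -5] peel the -5: add 5 from each side ⇒ sub: -2*(x^2) = 0.
Step 3. [-2*(x^2) = 0] leading coefficient -2: divide by -2, so div: x^2 = 0.
Step 4. [x^2 = 0] LHS squared, RHS 0 ≥ 0: apply √ (±). So sqrt: x = 0.

Answer: x ∈ {0}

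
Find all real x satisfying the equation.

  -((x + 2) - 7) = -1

Step 1. [-((x + 2) - 7) = -1] flip signs both sides, so neg: (x + 2) - 7 = 1.
Step 2. [(x + 2) - 7 = 1] add 7: x sits inside (… - 7). So sub: x + 2 = 8.
Step 3. [x + 2 = 8] +2 is outermost — subtract 2 both sides ⇒ sub: x = 6.

Answer: x ∈ {6}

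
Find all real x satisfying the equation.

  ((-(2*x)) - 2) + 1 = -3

Step 1. [((-(2*x)) - 2) + 1 = -3] peel the +1: subtract 1 from each side ⇒ sub: (-(2*x)) - 2 = -4.
Step 2. [(-(2*x)) - 2 = -4] -2 is outermost — add 2 both sides, so sub: -(2*x) = -2.
Step 3. [-(2*x) = -2] leading − — multiply by −1 ⇒ neg: 2*x = 2.
Step 4. [2*x = 2] 2·(inner) — divide through by 2, so div: x = 1.

Answer: x ∈ {1}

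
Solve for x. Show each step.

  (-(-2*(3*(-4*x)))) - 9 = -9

Step 1. [(-(-2*(3*(-4*x)))) - 9 = -9] add 9: x sits inside (… - 9), so sub: -(-2*(3*(-4*x))) = 0.
Step 2. [-(-2*(3*(-4*x))) = 0] LHS negated; negate both sides, so neg: -2*(3*(-4*x)) = 0.
Step 3. [-2*(3*(-4*x)) = 0] -2 out front; divide by -2 ⇒ div: 3*(-4*x) = 0.
Step 4. [3*(-4*x) = 0] LHS = 3·(…); ÷3 both sides, so div: -4*x = 0.
Step 5. [-4*x = 0] -4 out front; divide by -4 ⇒ div: x = 0.

Answer: x ∈ {0}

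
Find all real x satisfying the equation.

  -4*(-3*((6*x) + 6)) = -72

Step 1. [-4*(-3*((6*x) + 6)) = -72] -4·(inner) — divide through by -4 ⇒ div: -3*((6*x) + 6) = 18.
Step 2. [-3*((6*x) + 6) = 18] leading coefficient -3: divide by -3 ⇒ div: (6*x) + 6 = -6.
Step 3. [(6*x) + 6 = -6] peel the +6: subtract 6 from each side ⇒ sub: 6*x = -12.
Step 4. [6*x = -12] 6·(inner) — divide through by 6, so div: x = -2.

Answer: x ∈ {-2}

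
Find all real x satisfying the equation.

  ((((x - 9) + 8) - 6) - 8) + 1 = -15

Step 1. [((((x - 9) + 8) - 6) - 8) + 1 = -15] the outer +1 inverts by subtracting 1. So sub: (((x - 9) + 8) - 6) - 8 = -16.
Step 2. [(((x - 9) + 8) - 6) - 8 = -16] peel the -8: add 8 from each side, so sub: ((x - 9) + 8) - 6 = -8.
Step 3. [((x - 9) + 8) - 6 = -8] add 6: x sits inside (… - 6). So sub: (x - 9) + 8 = -2.
Step 4. [(x - 9) + 8 = -2] subtract 8: x sits inside (… + 8). So sub: x - 9 = -10.
Step 5. [x - 9 = -10] peel the -9: add 9 from each side. So sub: x = -1.

Answer: x ∈ {-1}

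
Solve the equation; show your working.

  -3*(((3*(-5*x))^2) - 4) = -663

Step 1. [-3*(((3*(-5*x))^2) - 4) = -663] LHS = -3·(…); ÷-3 both sides. So div: ((3*(-5*x))^2) - 4 = 221.
Step 2. [((3*(-5*x))^2) - 4 = 221] the outer -4 inverts by adding 4, so sub: (3*(-5*x))^2 = 225.
Step 3. [(3*(-5*x))^2 = 225] LHS squared, RHS 225 ≥ 0: apply √ (±). So sqrt: 3*(-5*x) = 15 or -15.
Step 4. [3*(-5*x) = 15 or -15] LHS = 3·(…); ÷3 both sides ⇒ div: -5*x = 5 or -5.
Step 5. [-5*x = 5 or -5] -5·(inner) — divide through by -5. So div: x = -1 or 1.

Answer: x ∈ {-1, 1}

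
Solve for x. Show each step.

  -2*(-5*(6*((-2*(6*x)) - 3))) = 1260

Step 1. [-2*(-5*(6*((-2*(6*x)) - 3))) = 1260] LHS = -2·(…); ÷-2 both sides, so div: -5*(6*((-2*(6*x)) - 3)) = -630.
Step 2. [-5*(6*((-2*(6*x)) - 3)) = -630] -5 out front; divide by -5 ⇒ div: 6*((-2*(6*x)) - 3) = 126.
Step 3. [6*((-2*(6*x)) - 3) = 126] 6·(inner) — divide through by 6, so div: (-2*(6*x)) - 3 = 21.
Step 4. [(-2*(6*x)) - 3 = 21] add 3: x sits inside (… - 3). So sub: -2*(6*x) = 24.
Step 5. [-2*(6*x) = 24] LHS = -2·(…); ÷-2 both sides, so div: 6*x = -12.
Step 6. [6*x = -12] 6·(inner) — divide through by 6 ⇒ div: x = -2.

Answer: x ∈ {-2}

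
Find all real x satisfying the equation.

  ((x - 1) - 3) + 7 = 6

Step 1. [((x - 1) - 3) + 7 = 6] the outer +7 inverts by subtracting 7 ⇒ sub: (x - 1) - 3 = -1.
Step 2. [(x - 1) - 3 = -1] 3 comes off first (add 3). So sub: x - 1 = 2.
Step 3. [x - 1 = 2] peel the -1: add 1 from each side, so sub: x = 3.

Answer: x ∈ {3}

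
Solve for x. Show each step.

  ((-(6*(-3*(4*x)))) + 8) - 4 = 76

Step 1. [((-(6*(-3*(4*x)))) + 8) - 4 = 76] -4 is outermost — add 4 both sides, so sub: (-(6*(-3*(4*x)))) + 8 = 80.
Step 2. [(-(6*(-3*(4*x)))) + 8 = 80] peel the +8: subtract 8 from each side. So sub: -(6*(-3*(4*x))) = 72.
Step 3. [-(6*(-3*(4*x))) = 72] flip signs both sides ⇒ neg: 6*(-3*(4*x)) = -72.
Step 4. [6*(-3*(4*x)) = -72] LHS = 6·(…); ÷6 both sides, so div: -3*(4*x) = -12.
Step 5. [-3*(4*x) = -12] leading coefficient -3: divide by -3, so div: 4*x = 4.
Step 6. [4*x = 4] divide by the outer 4. So div: x = 1.

Answer: x ∈ {1}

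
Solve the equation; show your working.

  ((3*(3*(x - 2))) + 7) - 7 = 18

Step 1. [((3*(3*(x - 2))) + 7) - 7 = 18] 7 comes off first (add 7), so sub: (3*(3*(x - 2))) + 7 = 25.
Step 2. [(3*(3*(x - 2))) + 7 = 25] the outer +7 inverts by subtracting 7, so sub: 3*(3*(x - 2)) = 18.
Step 3. [3*(3*(x - 2)) = 18] LHS = 3·(…); ÷3 both sides. So div: 3*(x - 2) = 6.
Step 4. [3*(x - 2) = 6] LHS = 3·(…); ÷3 both sides ⇒ div: x - 2 = 2.
Step 5. [x - 2 = 2] -2 is outermost — add 2 both sides. So sub: x = 4.

Answer: x ∈ {4}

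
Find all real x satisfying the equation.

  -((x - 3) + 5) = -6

Step 1. [-((x - 3) + 5) = -6] leading − — multiply by −1. So neg: (x - 3) + 5 = 6.
Step 2. [(x - 3) + 5 = 6] the outer +5 inverts by subtracting 5, so sub: x - 3 = 1.
Step 3. [x - 3 = 1] 3 comes off first (add 3). So sub: x = 4.

Answer: x ∈ {4}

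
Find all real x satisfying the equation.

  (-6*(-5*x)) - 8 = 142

Step 1. [(-6*(-5*x)) - 8 = 142] peel the -8: add 8 from each side. So sub: -6*(-5*x) = 150.
Step 2. [-6*(-5*x) = 150] divide by the outer -6, so div: -5*x = -25.
Step 3. [-5*x = -25] LHS = -5·(…); ÷-5 both sides. So div: x = 5.

Answer: x ∈ {5}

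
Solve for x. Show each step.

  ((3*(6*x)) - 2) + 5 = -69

Step 1. [((3*(6*x)) - 2) + 5 = -69] +5 is outermost — subtract 5 both sides ⇒ sub: (3*(6*x)) - 2 = -74.
Step 2. [(3*(6*x)) - 2 = -74] add 2: x sits inside (… - 2) ⇒ sub: 3*(6*x) = -72.
Step 3. [3*(6*x) = -72] leading coefficient 3: divide by 3. So div: 6*x = -24.
Step 4. [6*x = -24] divide by the outer 6, so div: x = -4.

Answer: x ∈ {-4}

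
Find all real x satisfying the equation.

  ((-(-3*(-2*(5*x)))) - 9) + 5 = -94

Step 1. [((-(-3*(-2*(5*x)))) - 9) + 5 = -94] subtract 5: x sits inside (… + 5). So sub: (-(-3*(-2*(5*x)))) - 9 = -99.
Step 2. [(-(-3*(-2*(5*x)))) - 9 = -99] 9 comes off first (add 9) ⇒ sub: -(-3*(-2*(5*x))) = -90.
Step 3. [-(-3*(-2*(5*x))) = -90] LHS negated; negate both sides ⇒ neg: -3*(-2*(5*x)) = 90.
Step 4. [-3*(-2*(5*x)) = 90] leading coefficient -3: divide by -3 ⇒ div: -2*(5*x) = -30.
Step 5. [-2*(5*x) = -30] LHS = -2·(…); ÷-2 both sides, so div: 5*x = 15.
Step 6. [5*x = 15] 5 out front; divide by 5 ⇒ div: x = 3.

Answer: x ∈ {3}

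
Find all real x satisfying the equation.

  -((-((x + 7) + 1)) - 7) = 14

Step 1. [-((-((x + 7) + 1)) - 7) = 14] leading − — multiply by −1, so neg: (-((x + 7) + 1)) - 7 = -14.
Step 2. [(-((x + 7) + 1)) - 7 = -14] add 7: x sits inside (… - 7). So sub: -((x + 7) + 1) = -7.
Step 3. [-((x + 7) + 1) = -7] LHS negated; negate both sides ⇒ neg: (x + 7) + 1 = 7.
Step 4. [(x + 7) + 1 = 7] peel the +1: subtract 1 from each side ⇒ sub: x + 7 = 6.
Step 5. [x + 7 = 6] peel the +7: subtract 7 from each side ⇒ sub: x = -1.

Answer: x ∈ {-1}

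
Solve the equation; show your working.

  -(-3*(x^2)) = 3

Step 1. [-(-3*(x^2)) = 3] flip signs both sides. So neg: -3*(x^2) = -3.
Step 2. [-3*(x^2) = -3] -3 out front; divide by -3 ⇒ div: x^2 = 1.
Step 3. [x^2 = 1] √ both sides: 1 ≥ 0 gives two branches, so sqrt: x = 1 or -1.

Answer: x ∈ {-1, 1}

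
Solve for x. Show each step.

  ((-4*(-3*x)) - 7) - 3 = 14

Step 1. [((-4*(-3*x)) - 7) - 3 = 14] 3 comes off first (add 3) ⇒ sub: (-4*(-3*x)) - 7 = 17.
Step 2. [(-4*(-3*x)) - 7 = 17] peel the -7: add 7 from each side ⇒ sub: -4*(-3*x) = 24.
Step 3. [-4*(-3*x) = 24] leading coefficient -4: divide by -4, so div: -3*x = -6.
Step 4. [-3*x = -6] -3·(inner) — divide through by -3, so div: x = 2.

Answer: x ∈ {2}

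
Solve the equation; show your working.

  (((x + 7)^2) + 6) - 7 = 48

Step 1. [(((x + 7)^2) + 6) - 7 = 48] -7 is outermost — add 7 both sides. So sub: ((x + 7)^2) + 6 = 55.
Step 2. [((x + 7)^2) + 6 = 55] +6 is outermost — subtract 6 both sides. So sub: (x + 7)^2 = 49.
Step 3. [(x + 7)^2 = 49] 49 ≥ 0, LHS is (·)² — take ±√. So sqrt: x + 7 = 7 or -7.
Step 4. [x + 7 = 7 or -7] +7 is outermost — subtract 7 both sides ⇒ sub: x = 0 or -14.

Answer: x ∈ {-14, 0}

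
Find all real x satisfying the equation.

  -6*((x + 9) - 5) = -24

Step 1. [-6*((x + 9) - 5) = -24] -6·(inner) — divide through by -6. So div: (x + 9) - 5 = 4.
Step 2. [(x + 9) - 5 = 4] the outer -5 inverts by adding 5 ⇒ sub: x + 9 = 9.
Step 3. [x + 9 = 9] 9 comes off first (subtract 9). So sub: x = 0.

Answer: x ∈ {0}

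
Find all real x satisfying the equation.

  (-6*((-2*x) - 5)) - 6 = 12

Step 1. [(-6*((-2*x) - 5)) - 6 = 12] common factor -6 (LHS and 12) — divide through ⇒ factor: ((-2*x) - 5) + 1 = -2.
Step 2. [((-2*x) - 5) + 1 = -2] +1 is outermost — subtract 1 both sides ⇒ sub: (-2*x) - 5 = -3.
Step 3. [(-2*x) - 5 = -3] 5 comes off first (add 5) ⇒ sub: -2*x = 2.
Step 4. [-2*x = 2] -2·(inner) — divide through by -2, so div: x = -1.

Answer: x ∈ {-1}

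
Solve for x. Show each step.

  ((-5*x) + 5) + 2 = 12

Step 1. [((-5*x) + 5) + 2 = 12] the outer +2 inverts by subtracting 2 ⇒ sub: (-5*x) + 5 = 10.
Step 2. [(-5*x) + 5 = 10] common factor -5 (LHS and 10) — divide through ⇒ factor: x - 1 = -2.
Step 3. [x - 1 = -2] peel the -1: add 1 from each side, so sub: x = -1.

Answer: x ∈ {-1}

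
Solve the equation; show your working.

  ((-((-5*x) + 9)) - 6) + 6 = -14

Step 1. [((-((-5*x) + 9)) - 6) + 6 = -14] subtract 6: x sits inside (… + 6), so sub: (-((-5*x) + 9)) - 6 = -20.
Step 2. [(-((-5*x) + 9)) - 6 = -20] 6 comes off first (add 6). So sub: -((-5*x) + 9) = -14.
Step 3. [-((-5*x) + 9) = -14] flip signs both sides, so neg: (-5*x) + 9 = 14.
Step 4. [(-5*x) + 9 = 14] peel the +9: subtract 9 from each side. So sub: -5*x = 5.
Step 5. [-5*x = 5] -5·(inner) — divide through by -5. So div: x = -1.

Answer: x ∈ {-1}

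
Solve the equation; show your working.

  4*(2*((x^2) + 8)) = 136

Step 1. [4*(2*((x^2) + 8)) = 136] 4 out front; divide by 4 ⇒ div: 2*((x^2) + 8) = 34.
Step 2. [2*((x^2) + 8) = 34] 2·(inner) — divide through by 2 ⇒ div: (x^2) + 8 = 17.
Step 3. [(x^2) + 8 = 17] 8 comes off first (subtract 8). So sub: x^2 = 9.
Step 4. [x^2 = 9] LHS squared, RHS 9 ≥ 0: apply √ (±) ⇒ sqrt: x = 3 or -3.

Answer: x ∈ {-3, 3}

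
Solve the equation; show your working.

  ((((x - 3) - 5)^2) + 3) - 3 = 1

Step 1. [((((x - 3) - 5)^2) + 3) - 3 = 1] add 3: x sits inside (… - 3), so sub: (((x - 3) - 5)^2) + 3 = 4.
Step 2. [(((x - 3) - 5)^2) + 3 = 4] the outer +3 inverts by subtracting 3, so sub: ((x - 3) - 5)^2 = 1.
Step 3. [((x - 3) - 5)^2 = 1] 1 ≥ 0, LHS is (·)² — take ±√ ⇒ sqrt: (x - 3) - 5 = 1 or -1.
Step 4. [(x - 3) - 5 = 1 or -1] 5 comes off first (add 5), so sub: x - 3 = 6 or 4.
Step 5. [x - 3 = 6 or 4] -3 is outermost — add 3 both sides. So sub: x = 9 or 7.

Answer: x ∈ {7, 9}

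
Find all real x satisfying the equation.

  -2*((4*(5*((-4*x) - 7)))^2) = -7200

Step 1. [-2*((4*(5*((-4*x) - 7)))^2) = -7200] divide by the outer -2, so div: (4*(5*((-4*x) - 7)))^2 = 3600.
Step 2. [(4*(5*((-4*x) - 7)))^2 = 3600] √ both sides: 3600 ≥ 0 gives two branches, so sqrt: 4*(5*((-4*x) - 7)) = 60 or -60.
Step 3. [4*(5*((-4*x) - 7)) = 60 or -60] LHS = 4·(…); ÷4 both sides ⇒ div: 5*((-4*x) - 7) = 15 or -15.
Step 4. [5*((-4*x) - 7) = 15 or -15] 5 out front; divide by 5 ⇒ div: (-4*x) - 7 = 3 or -3.
Step 5. [(-4*x) - 7 = 3 or -3] peel the -7: add 7 from each side ⇒ sub: -4*x = 10 or 4.
Step 6. [-4*x = 10 or 4] LHS = -4·(…); ÷-4 both sides, so div: x = -5/2 or -1.

Answer: x ∈ {-5/2, -1}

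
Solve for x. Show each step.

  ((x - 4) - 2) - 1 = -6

Step 1. [((x - 4) - 2) - 1 = -6] -1 is outermost — add 1 both sides ⇒ sub: (x - 4) - 2 = -5.
Step 2. [(x - 4) - 2 = -5] add 2: x sits inside (… - 2) ⇒ sub: x - 4 = -3.
Step 3. [x - 4 = -3] add 4: x sits inside (… - 4), so sub: x = 1.

Answer: x ∈ {1}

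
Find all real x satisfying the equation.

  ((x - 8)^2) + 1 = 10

Step 1. [((x - 8)^2) + 1 = 10] subtract 1: x sits inside (… + 1). So sub: (x - 8)^2 = 9.
Step 2. [(x - 8)^2 = 9] 9 ≥ 0, LHS is (·)² — take ±√ ⇒ sqrt: x - 8 = 3 or -3.
Step 3. [x - 8 = 3 or -3] add 8: x sits inside (… - 8). So sub: x = 11 or 5.

Answer: x ∈ {5, 11}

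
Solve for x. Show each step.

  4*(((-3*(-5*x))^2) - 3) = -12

Step 1. [4*(((-3*(-5*x))^2) - 3) = -12] leading coefficient 4: divide by 4 ⇒ div: ((-3*(-5*x))^2) - 3 = -3.
Step 2. [((-3*(-5*x))^2) - 3 = -3] the outer -3 inverts by adding 3, so sub: (-3*(-5*x))^2 = 0.
Step 3. [(-3*(-5*x))^2 = 0] LHS squared, RHS 0 ≥ 0: apply √ (±), so sqrt: -3*(-5*x) = 0.
Step 4. [-3*(-5*x) = 0] -3 out front; divide by -3, so div: -5*x = 0.
Step 5. [-5*x = 0] leading coefficient -5: divide by -5. So div: x = 0.

Answer: x ∈ {0}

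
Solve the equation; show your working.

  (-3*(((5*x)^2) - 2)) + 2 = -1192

Step 1. [(-3*(((5*x)^2) - 2)) + 2 = -1192] subtract 2: x sits inside (… + 2) ⇒ sub: -3*(((5*x)^2) - 2) = -1194.
Step 2. [-3*(((5*x)^2) - 2) = -1194] -3·(inner) — divide through by -3, so div: ((5*x)^2) - 2 = 398.
Step 3. [((5*x)^2) - 2 = 398] peel the -2: add 2 from each side ⇒ sub: (5*x)^2 = 400.
Step 4. [(5*x)^2 = 400] √ both sides: 400 ≥ 0 gives two branches ⇒ sqrt: 5*x = 20 or -20.
Step 5. [5*x = 20 or -20] 5 out front; divide by 5, so div: x = 4 or -4.

Answer: x ∈ {-4, 4}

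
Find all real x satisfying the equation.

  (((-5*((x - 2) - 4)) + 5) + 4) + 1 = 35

Step 1. [(((-5*((x - 2) - 4)) + 5) + 4) + 1 = 35] +1 is outermost — subtract 1 both sides. So sub: ((-5*((x - 2) - 4)) + 5) + 4 = 34.
Step 2. [((-5*((x - 2) - 4)) + 5) + 4 = 34] the outer +4 inverts by subtracting 4. So sub: (-5*((x - 2) - 4)) + 5 = 30.
Step 3. [(-5*((x - 2) - 4)) + 5 = 30] -5 divides every term; factor it out. So factor: ((x - 2) - 4) - 1 = -6.
Step 4. [((x - 2) - 4) - 1 = -6] the outer -1 inverts by adding 1 ⇒ sub: (x - 2) - 4 = -5.
Step 5. [(x - 2) - 4 = -5] 4 comes off first (add 4). So sub: x - 2 = -1.
Step 6. [x - 2 = -1] the outer -2 inverts by adding 2. So sub: x = 1.

Answer: x ∈ {1}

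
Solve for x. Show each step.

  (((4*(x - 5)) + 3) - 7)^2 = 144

Step 1. [(((4*(x - 5)) + 3) - 7)^2 = 144] LHS squared, RHS 144 ≥ 0: apply √ (±) ⇒ sqrt: ((4*(x - 5)) + 3) - 7 = 12 or -12.
Step 2. [((4*(x - 5)) + 3) - 7 = 12 or -12] peel the -7: add 7 from each side ⇒ sub: (4*(x - 5)) + 3 = 19 or -5.
Step 3. [(4*(x - 5)) + 3 = 19 or -5] +3 is outermost — subtract 3 both sides. So sub: 4*(x - 5) = 16 or -8.
Step 4. [4*(x - 5) = 16 or -8] divide by the outer 4 ⇒ div: x - 5 = 4 or -2.
Step 5. [x - 5 = 4 or -2] -5 is outermost — add 5 both sides, so sub: x = 9 or 3.

Answer: x ∈ {3, 9}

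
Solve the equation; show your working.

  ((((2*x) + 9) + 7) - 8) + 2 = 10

Step 1. [((((2*x) + 9) + 7) - 8) + 2 = 10] 2 comes off first (subtract 2), so sub: (((2*x) + 9) + 7) - 8 = 8.
Step 2. [(((2*x) + 9) + 7) - 8 = 8] -8 is outermost — add 8 both sides, so sub: ((2*x) + 9) + 7 = 16.
Step 3. [((2*x) + 9) + 7 = 16] +7 is outermost — subtract 7 both sides. So sub: (2*x) + 9 = 9.
Step 4. [(2*x) + 9 = 9] +9 is outermost — subtract 9 both sides. So sub: 2*x = 0.
Step 5. [2*x = 0] LHS = 2·(…); ÷2 both sides ⇒ div: x = 0.

Answer: x ∈ {0}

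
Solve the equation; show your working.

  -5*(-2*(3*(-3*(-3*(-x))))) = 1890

Step 1. [-5*(-2*(3*(-3*(-3*(-x))))) = 1890] -5·(inner) — divide through by -5 ⇒ div: -2*(3*(-3*(-3*(-x)))) = -378.
Step 2. [-2*(3*(-3*(-3*(-x)))) = -378] divide by the outer -2, so div: 3*(-3*(-3*(-x))) = 189.
Step 3. [3*(-3*(-3*(-x))) = 189] divide by the outer 3 ⇒ div: -3*(-3*(-x)) = 63.
Step 4. [-3*(-3*(-x)) = 63] leading coefficient -3: divide by -3, so div: -3*(-x) = -21.
Step 5. [-3*(-x) = -21] divide by the outer -3 ⇒ div: -x = 7.
Step 6. [-x = 7] leading − — multiply by −1, so neg: x = -7.

Answer: x ∈ {-7}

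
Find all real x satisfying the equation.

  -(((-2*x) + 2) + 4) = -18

Step 1. [-(((-2*x) + 2) + 4) = -18] leading − — multiply by −1. So neg: ((-2*x) + 2) + 4 = 18.
Step 2. [((-2*x) + 2) + 4 = 18] the outer +4 inverts by subtracting 4 ⇒ sub: (-2*x) + 2 = 14.
Step 3. [(-2*x) + 2 = 14] peel the +2: subtract 2 from each side ⇒ sub: -2*x = 12.
Step 4. [-2*x = 12] -2·(inner) — divide through by -2, so div: x = -6.

Answer: x ∈ {-6}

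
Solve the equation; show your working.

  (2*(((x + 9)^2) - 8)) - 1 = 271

Step 1. [(2*(((x + 9)^2) - 8)) - 1 = 271] the outer -1 inverts by adding 1. So sub: 2*(((x + 9)^2) - 8) = 272.
Step 2. [2*(((x + 9)^2) - 8) = 272] 2·(inner) — divide through by 2. So div: ((x + 9)^2) - 8 = 136.
Step 3. [((x + 9)^2) - 8 = 136] the outer -8 inverts by adding 8, so sub: (x + 9)^2 = 144.
Step 4. [(x + 9)^2 = 144] √ both sides: 144 ≥ 0 gives two branches ⇒ sqrt: x + 9 = 12 or -12.
Step 5. [x + 9 = 12 or -12] the outer +9 inverts by subtracting 9. So sub: x = 3 or -21.

Answer: x ∈ {-21, 3}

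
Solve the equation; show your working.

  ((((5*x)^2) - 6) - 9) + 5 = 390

Step 1. [((((5*x)^2) - 6) - 9) + 5 = 390] +5 is outermost — subtract 5 both sides, so sub: (((5*x)^2) - 6) - 9 = 385.
Step 2. [(((5*x)^2) - 6) - 9 = 385] peel the -9: add 9 from each side, so sub: ((5*x)^2) - 6 = 394.
Step 3. [((5*x)^2) - 6 = 394] add 6: x sits inside (… - 6) ⇒ sub: (5*x)^2 = 400.
Step 4. [(5*x)^2 = 400] √ both sides: 400 ≥ 0 gives two branches. So sqrt: 5*x = 20 or -20.
Step 5. [5*x = 20 or -20] 5 out front; divide by 5. So div: x = 4 or -4.

Answer: x ∈ {-4, 4}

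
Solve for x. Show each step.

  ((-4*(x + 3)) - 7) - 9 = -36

Step 1. [((-4*(x + 3)) - 7) - 9 = -36] peel the -9: add 9 from each side, so sub: (-4*(x + 3)) - 7 = -27.
Step 2. [(-4*(x + 3)) - 7 = -27] peel the -7: add 7 from each side, so sub: -4*(x + 3) = -20.
Step 3. [-4*(x + 3) = -20] leading coefficient -4: divide by -4, so div: x + 3 = 5.
Step 4. [x + 3 = 5] +3 is outermost — subtract 3 both sides, so sub: x = 2.

Answer: x ∈ {2}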